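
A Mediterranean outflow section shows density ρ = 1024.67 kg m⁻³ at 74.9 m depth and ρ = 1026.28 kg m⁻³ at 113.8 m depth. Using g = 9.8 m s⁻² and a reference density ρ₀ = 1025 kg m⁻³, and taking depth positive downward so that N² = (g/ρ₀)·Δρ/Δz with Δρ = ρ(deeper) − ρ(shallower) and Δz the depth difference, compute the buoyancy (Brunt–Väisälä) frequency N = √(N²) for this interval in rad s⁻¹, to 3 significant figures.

0.0199 rad s⁻¹

Δρ = 1026.28 − 1024.67 = 1.61 kg m⁻³ over Δz = 113.8 − 74.9 = 38.9 m.
N² = (9.8/1025) × (1.61/38.9) = 3.9571 × 10⁻⁴ s⁻².
N = √(3.9571 × 10⁻⁴) = 0.019892 rad s⁻¹ ≈ 0.0199 rad s⁻¹.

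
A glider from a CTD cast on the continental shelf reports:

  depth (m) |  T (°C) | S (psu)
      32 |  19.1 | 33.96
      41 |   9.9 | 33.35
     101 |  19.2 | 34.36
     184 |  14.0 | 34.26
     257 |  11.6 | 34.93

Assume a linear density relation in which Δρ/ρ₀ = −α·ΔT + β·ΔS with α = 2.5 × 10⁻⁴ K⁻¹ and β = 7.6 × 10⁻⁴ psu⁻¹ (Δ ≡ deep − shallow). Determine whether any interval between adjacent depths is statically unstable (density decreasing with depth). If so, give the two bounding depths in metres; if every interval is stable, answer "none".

Evaluate Δρ/ρ₀ = −αΔT + βΔS across each adjacent pair:
  32–41 m: −αΔT+βΔS = −(2.5 × 10⁻⁴)(-9.2)+(7.6 × 10⁻⁴)(-0.61) = 1.8 × 10⁻³ → stable
  41–101 m: −αΔT+βΔS = −(2.5 × 10⁻⁴)(+9.3)+(7.6 × 10⁻⁴)(+1.01) = -1.6 × 10⁻³ → UNSTABLE
  101–184 m: −αΔT+βΔS = −(2.5 × 10⁻⁴)(-5.2)+(7.6 × 10⁻⁴)(-0.10) = 1.2 × 10⁻³ → stable
  184–257 m: −αΔT+βΔS = −(2.5 × 10⁻⁴)(-2.4)+(7.6 × 10⁻⁴)(+0.67) = 1.1 × 10⁻³ → stable
The 41–101 m interval has Δρ < 0: lighter water underlies denser water.

41–101 m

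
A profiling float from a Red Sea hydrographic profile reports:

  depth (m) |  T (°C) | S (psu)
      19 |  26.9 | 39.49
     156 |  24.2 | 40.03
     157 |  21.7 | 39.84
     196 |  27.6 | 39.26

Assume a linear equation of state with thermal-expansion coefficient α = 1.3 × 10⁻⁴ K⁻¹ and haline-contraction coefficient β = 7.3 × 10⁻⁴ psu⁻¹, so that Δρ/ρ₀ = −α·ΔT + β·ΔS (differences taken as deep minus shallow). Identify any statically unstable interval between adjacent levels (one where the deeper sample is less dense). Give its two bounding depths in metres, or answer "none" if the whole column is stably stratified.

Evaluate Δρ/ρ₀ = −αΔT + βΔS across each adjacent pair:
  19–156 m: −αΔT+βΔS = −(1.3 × 10⁻⁴)(-2.7)+(7.3 × 10⁻⁴)(+0.54) = 7.5 × 10⁻⁴ → stable
  156–157 m: −αΔT+βΔS = −(1.3 × 10⁻⁴)(-2.5)+(7.3 × 10⁻⁴)(-0.19) = 1.9 × 10⁻⁴ → stable
  157–196 m: −αΔT+βΔS = −(1.3 × 10⁻⁴)(+5.9)+(7.3 × 10⁻⁴)(-0.58) = -1.2 × 10⁻³ → UNSTABLE
The 157–196 m interval has Δρ < 0: lighter water underlies denser water.

157–196 m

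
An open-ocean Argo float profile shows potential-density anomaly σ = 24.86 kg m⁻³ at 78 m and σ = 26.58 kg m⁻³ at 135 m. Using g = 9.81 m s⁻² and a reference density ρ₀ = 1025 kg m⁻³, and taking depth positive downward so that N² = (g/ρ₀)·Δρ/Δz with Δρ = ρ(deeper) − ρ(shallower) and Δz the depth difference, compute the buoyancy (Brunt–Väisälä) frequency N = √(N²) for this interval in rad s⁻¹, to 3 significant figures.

0.0170 rad s⁻¹

Δρ = 1026.58 − 1024.86 = 1.72 kg m⁻³ over Δz = 135 − 78 = 57 m.
N² = (9.81/1025) × (1.72/57) = 2.8880 × 10⁻⁴ s⁻².
N = √(2.8880 × 10⁻⁴) = 0.016994 rad s⁻¹ ≈ 0.0170 rad s⁻¹.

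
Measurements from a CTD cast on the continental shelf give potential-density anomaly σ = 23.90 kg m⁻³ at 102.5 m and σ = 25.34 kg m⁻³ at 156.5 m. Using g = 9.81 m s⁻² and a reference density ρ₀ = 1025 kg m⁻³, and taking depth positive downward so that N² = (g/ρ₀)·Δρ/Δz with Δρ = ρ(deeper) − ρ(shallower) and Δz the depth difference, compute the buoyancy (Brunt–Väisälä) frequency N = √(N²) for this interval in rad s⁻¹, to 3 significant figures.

Δρ = 1025.34 − 1023.90 = 1.44 kg m⁻³ over Δz = 156.5 − 102.5 = 54 m.
N² = (9.81/1025) × (1.44/54) = 2.5522 × 10⁻⁴ s⁻².
N = √(2.5522 × 10⁻⁴) = 0.015976 rad s⁻¹ ≈ 0.0160 rad s⁻¹.
A positive N² confirms static stability across the interval.

0.0160 rad s⁻¹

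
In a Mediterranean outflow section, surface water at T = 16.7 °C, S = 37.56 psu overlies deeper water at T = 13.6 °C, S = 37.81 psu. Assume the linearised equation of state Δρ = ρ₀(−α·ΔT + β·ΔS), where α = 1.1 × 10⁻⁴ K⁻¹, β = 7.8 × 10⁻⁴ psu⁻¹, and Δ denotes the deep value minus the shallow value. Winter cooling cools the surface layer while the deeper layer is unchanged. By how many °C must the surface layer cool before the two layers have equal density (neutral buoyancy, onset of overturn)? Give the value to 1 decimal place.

4.9 °C

Neutral buoyancy requires Δρ = 0, i.e. −α(T_deep − T_surf′) + β(S_deep − S_surf) = 0.
T_surf′ = T_deep − (β/α)·ΔS = 13.6 − (7.8 × 10⁻⁴/1.1 × 10⁻⁴)·(+0.25) = 11.827 °C.
Cooling required: 16.7 − (11.827) = 4.873 °C.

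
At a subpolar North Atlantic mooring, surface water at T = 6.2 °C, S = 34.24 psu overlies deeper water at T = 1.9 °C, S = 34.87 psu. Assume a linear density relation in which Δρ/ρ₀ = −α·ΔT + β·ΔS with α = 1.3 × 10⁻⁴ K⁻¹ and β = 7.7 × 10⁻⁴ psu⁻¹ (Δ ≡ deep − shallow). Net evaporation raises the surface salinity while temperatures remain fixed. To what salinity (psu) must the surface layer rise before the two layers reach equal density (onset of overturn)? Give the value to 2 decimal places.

35.60 psu

Neutral buoyancy requires −α(T_deep − T_surf) + β(S_deep − S_surf′) = 0.
S_surf′ = S_deep − (α/β)·ΔT = 34.87 − (1.3 × 10⁻⁴/7.7 × 10⁻⁴)·(-4.3) = 35.5960 psu.
Increase required: 35.5960 − 34.24 = 1.3560 psu.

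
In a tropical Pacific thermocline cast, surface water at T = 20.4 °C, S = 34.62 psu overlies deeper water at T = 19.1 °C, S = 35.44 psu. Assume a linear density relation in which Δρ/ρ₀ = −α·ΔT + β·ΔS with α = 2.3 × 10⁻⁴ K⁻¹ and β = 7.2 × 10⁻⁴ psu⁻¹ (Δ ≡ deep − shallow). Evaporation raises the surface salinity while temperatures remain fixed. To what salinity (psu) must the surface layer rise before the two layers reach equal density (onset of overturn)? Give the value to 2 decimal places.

35.86 psu

Neutral buoyancy requires −α(T_deep − T_surf) + β(S_deep − S_surf′) = 0.
S_surf′ = S_deep − (α/β)·ΔT = 35.44 − (2.3 × 10⁻⁴/7.2 × 10⁻⁴)·(-1.3) = 35.8553 psu.
Increase required: 35.8553 − 34.62 = 1.2353 psu.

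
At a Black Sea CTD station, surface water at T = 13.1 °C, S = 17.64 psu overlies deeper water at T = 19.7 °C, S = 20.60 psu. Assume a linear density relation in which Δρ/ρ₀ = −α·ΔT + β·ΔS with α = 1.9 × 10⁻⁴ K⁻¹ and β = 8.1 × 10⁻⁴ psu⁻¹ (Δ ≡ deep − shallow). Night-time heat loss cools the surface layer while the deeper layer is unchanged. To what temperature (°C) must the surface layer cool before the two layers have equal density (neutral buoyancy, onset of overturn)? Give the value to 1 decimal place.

Neutral buoyancy requires Δρ = 0, i.e. −α(T_deep − T_surf′) + β(S_deep − S_surf) = 0.
T_surf′ = T_deep − (β/α)·ΔS = 19.7 − (8.1 × 10⁻⁴/1.9 × 10⁻⁴)·(+2.96) = 7.081 °C.
Cooling required: 13.1 − (7.081) = 6.019 °C.

7.1 °C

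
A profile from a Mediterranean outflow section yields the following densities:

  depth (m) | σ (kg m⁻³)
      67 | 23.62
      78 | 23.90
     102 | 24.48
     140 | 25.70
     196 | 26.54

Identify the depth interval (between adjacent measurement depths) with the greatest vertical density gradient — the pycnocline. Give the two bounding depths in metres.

102–140 m

Compute the density gradient over each adjacent pair:
  67–78 m: Δρ/Δz = 0.28/11 = 0.025 kg m⁻⁴
  78–102 m: Δρ/Δz = 0.58/24 = 0.024 kg m⁻⁴
  102–140 m: Δρ/Δz = 1.22/38 = 0.032 kg m⁻⁴
  140–196 m: Δρ/Δz = 0.84/56 = 0.015 kg m⁻⁴
The largest gradient is in the 102–140 m interval — the pycnocline.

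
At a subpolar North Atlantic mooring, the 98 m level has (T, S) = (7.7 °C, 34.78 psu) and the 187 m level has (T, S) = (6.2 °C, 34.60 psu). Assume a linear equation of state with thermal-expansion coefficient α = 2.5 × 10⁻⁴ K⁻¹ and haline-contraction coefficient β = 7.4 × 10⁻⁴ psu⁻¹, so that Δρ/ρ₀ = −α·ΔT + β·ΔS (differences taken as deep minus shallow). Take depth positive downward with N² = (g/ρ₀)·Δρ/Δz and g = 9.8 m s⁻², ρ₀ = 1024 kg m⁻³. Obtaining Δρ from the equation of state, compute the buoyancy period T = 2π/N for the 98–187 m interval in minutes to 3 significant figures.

ΔT = -1.5 K, ΔS = -0.18 psu (deep − shallow).
Δρ/ρ₀ = −αΔT + βΔS = 3.75 × 10⁻⁴ − 1.332 × 10⁻⁴ = 2.418 × 10⁻⁴, so Δρ ≈ 0.2476 kg m⁻³.
N² = (g/ρ₀)·Δρ/Δz = g·(Δρ/ρ₀)/Δz = 9.8 × 2.418 × 10⁻⁴ / 89 = 2.6625 × 10⁻⁵ s⁻².
N = √(2.6625 × 10⁻⁵) = 5.1599 × 10⁻³ rad s⁻¹ → T = 2π/N = 1.2177 × 10³ s = 20.295 min ≈ 20.3 min.

20.3 min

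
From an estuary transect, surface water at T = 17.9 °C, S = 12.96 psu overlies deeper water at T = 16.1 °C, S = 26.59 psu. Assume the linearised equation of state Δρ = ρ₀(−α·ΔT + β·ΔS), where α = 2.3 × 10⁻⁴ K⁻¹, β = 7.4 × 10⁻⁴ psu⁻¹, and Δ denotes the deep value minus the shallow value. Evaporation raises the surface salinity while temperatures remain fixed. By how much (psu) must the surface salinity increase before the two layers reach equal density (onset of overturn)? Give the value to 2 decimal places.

Neutral buoyancy requires −α(T_deep − T_surf) + β(S_deep − S_surf′) = 0.
S_surf′ = S_deep − (α/β)·ΔT = 26.59 − (2.3 × 10⁻⁴/7.4 × 10⁻⁴)·(-1.8) = 27.1495 psu.
Increase required: 27.1495 − 12.96 = 14.1895 psu.

14.19 psu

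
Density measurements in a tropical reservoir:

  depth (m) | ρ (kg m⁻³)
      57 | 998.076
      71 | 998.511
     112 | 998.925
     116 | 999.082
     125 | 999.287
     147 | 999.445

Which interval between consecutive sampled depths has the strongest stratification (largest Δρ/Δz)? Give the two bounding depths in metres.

Compute the density gradient over each adjacent pair:
  57–71 m: Δρ/Δz = 0.435/14 = 0.031 kg m⁻⁴
  71–112 m: Δρ/Δz = 0.414/41 = 0.010 kg m⁻⁴
  112–116 m: Δρ/Δz = 0.157/4 = 0.039 kg m⁻⁴
  116–125 m: Δρ/Δz = 0.205/9 = 0.023 kg m⁻⁴
  125–147 m: Δρ/Δz = 0.158/22 = 7.2 × 10⁻³ kg m⁻⁴
The largest gradient is in the 112–116 m interval — the pycnocline.

112–116 m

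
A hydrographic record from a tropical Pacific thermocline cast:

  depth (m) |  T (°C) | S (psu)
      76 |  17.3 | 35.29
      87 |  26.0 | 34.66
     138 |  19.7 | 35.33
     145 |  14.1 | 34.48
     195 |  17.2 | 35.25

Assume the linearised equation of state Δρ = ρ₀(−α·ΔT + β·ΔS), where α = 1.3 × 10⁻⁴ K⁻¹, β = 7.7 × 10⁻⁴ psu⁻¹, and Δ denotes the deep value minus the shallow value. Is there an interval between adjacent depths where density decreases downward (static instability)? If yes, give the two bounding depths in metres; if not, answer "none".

Evaluate Δρ/ρ₀ = −αΔT + βΔS across each adjacent pair:
  76–87 m: −αΔT+βΔS = −(1.3 × 10⁻⁴)(+8.7)+(7.7 × 10⁻⁴)(-0.63) = -1.6 × 10⁻³ → UNSTABLE
  87–138 m: −αΔT+βΔS = −(1.3 × 10⁻⁴)(-6.3)+(7.7 × 10⁻⁴)(+0.67) = 1.3 × 10⁻³ → stable
  138–145 m: −αΔT+βΔS = −(1.3 × 10⁻⁴)(-5.6)+(7.7 × 10⁻⁴)(-0.85) = 7.3 × 10⁻⁵ → stable
  145–195 m: −αΔT+βΔS = −(1.3 × 10⁻⁴)(+3.1)+(7.7 × 10⁻⁴)(+0.77) = 1.9 × 10⁻⁴ → stable
The 76–87 m interval has Δρ < 0: lighter water underlies denser water.

76–87 m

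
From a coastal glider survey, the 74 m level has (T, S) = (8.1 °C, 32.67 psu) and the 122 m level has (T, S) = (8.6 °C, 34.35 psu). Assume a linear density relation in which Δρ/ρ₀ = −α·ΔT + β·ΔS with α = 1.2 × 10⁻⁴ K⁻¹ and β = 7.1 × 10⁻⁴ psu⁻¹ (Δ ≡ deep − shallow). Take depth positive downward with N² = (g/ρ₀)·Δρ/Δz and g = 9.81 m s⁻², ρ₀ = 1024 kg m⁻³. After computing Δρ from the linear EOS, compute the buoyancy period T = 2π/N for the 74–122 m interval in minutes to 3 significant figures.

ΔT = +0.5 K, ΔS = +1.68 psu (deep − shallow).
Δρ/ρ₀ = −αΔT + βΔS = -6.00 × 10⁻⁵ + 1.1928 × 10⁻³ = 1.1328 × 10⁻³, so Δρ ≈ 1.160 kg m⁻³.
N² = (g/ρ₀)·Δρ/Δz = g·(Δρ/ρ₀)/Δz = 9.81 × 1.1328 × 10⁻³ / 48 = 2.3152 × 10⁻⁴ s⁻².
N = √(2.3152 × 10⁻⁴) = 0.015216 rad s⁻¹ → T = 2π/N = 412.93 s = 6.8822 min ≈ 6.88 min.

6.88 min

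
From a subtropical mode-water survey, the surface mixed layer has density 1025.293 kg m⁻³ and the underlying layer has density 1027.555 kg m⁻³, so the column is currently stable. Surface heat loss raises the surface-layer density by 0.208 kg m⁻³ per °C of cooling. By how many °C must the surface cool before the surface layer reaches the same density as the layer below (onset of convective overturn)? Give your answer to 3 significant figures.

10.9 °C

Density deficit of the surface layer: 1027.555 − 1025.293 = 2.262 kg m⁻³.
Required change = 2.262 / 0.208 = 10.9 °C.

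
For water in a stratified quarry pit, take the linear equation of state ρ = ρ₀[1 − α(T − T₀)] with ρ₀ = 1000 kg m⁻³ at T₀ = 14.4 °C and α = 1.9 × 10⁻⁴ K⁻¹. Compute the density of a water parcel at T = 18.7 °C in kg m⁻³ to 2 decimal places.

999.18 kg m⁻³

T − T₀ = +4.3 K.
Bracket = 1 − α·(+4.3) = 1 + (-8.17 × 10⁻⁴) = 0.9991830.
ρ = 1000 × 0.9991830 = 999.18 kg m⁻³.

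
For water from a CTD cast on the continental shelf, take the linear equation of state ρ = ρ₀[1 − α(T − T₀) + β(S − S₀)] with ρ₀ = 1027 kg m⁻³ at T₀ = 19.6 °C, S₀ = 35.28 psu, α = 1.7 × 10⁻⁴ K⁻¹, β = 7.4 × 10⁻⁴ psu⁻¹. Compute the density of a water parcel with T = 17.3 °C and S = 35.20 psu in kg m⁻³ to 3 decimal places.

1027.341 kg m⁻³

T − T₀ = -2.3 K, S − S₀ = -0.08 psu.
Bracket = 1 − α·(-2.3) + β·(-0.08) = 1 + (3.318 × 10⁻⁴) = 1.0003318.
ρ = 1027 × 1.0003318 = 1027.341 kg m⁻³.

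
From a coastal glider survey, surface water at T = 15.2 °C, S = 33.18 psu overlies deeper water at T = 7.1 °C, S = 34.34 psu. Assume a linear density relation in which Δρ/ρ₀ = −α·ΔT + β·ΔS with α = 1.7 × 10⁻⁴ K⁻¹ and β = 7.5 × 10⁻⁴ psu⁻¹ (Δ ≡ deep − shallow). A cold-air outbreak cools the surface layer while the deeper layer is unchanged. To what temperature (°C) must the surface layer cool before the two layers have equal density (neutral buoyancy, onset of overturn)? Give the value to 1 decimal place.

2.0 °C

Neutral buoyancy requires Δρ = 0, i.e. −α(T_deep − T_surf′) + β(S_deep − S_surf) = 0.
T_surf′ = T_deep − (β/α)·ΔS = 7.1 − (7.5 × 10⁻⁴/1.7 × 10⁻⁴)·(+1.16) = 1.982 °C.
Cooling required: 15.2 − (1.982) = 13.218 °C.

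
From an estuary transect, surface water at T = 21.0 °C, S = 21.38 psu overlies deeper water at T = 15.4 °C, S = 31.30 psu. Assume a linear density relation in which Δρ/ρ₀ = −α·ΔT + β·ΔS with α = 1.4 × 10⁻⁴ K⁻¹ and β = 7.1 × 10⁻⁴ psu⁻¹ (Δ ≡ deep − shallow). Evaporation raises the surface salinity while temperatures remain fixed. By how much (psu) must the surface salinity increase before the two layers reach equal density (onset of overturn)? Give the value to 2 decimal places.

11.02 psu

Neutral buoyancy requires −α(T_deep − T_surf) + β(S_deep − S_surf′) = 0.
S_surf′ = S_deep − (α/β)·ΔT = 31.30 − (1.4 × 10⁻⁴/7.1 × 10⁻⁴)·(-5.6) = 32.4042 psu.
Increase required: 32.4042 − 21.38 = 11.0242 psu.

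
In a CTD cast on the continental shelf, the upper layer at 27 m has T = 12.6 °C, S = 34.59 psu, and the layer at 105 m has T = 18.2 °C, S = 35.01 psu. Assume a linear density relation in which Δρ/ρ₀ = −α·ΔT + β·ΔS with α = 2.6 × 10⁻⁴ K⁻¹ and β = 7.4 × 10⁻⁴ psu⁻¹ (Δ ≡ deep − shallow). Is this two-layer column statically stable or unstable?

ΔT = 18.2 − 12.6 = +5.6 K and ΔS = 35.01 − 34.59 = +0.42 psu (deep − shallow).
−αΔT = -1.456 × 10⁻³; βΔS = 3.108 × 10⁻⁴; sum Δρ/ρ₀ = -1.1452 × 10⁻³.
Δρ/ρ₀ < 0, so Δρ < 0: deeper water is lighter → statically unstable; the column would overturn.

unstable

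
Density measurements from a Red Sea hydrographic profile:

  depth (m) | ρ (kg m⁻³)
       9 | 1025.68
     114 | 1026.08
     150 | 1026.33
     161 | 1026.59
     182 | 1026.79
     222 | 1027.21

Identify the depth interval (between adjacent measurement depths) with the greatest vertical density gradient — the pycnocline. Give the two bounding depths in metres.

Compute the density gradient over each adjacent pair:
  9–114 m: Δρ/Δz = 0.40/105 = 3.8 × 10⁻³ kg m⁻⁴
  114–150 m: Δρ/Δz = 0.25/36 = 6.9 × 10⁻³ kg m⁻⁴
  150–161 m: Δρ/Δz = 0.26/11 = 0.024 kg m⁻⁴
  161–182 m: Δρ/Δz = 0.20/21 = 9.5 × 10⁻³ kg m⁻⁴
  182–222 m: Δρ/Δz = 0.42/40 = 0.010 kg m⁻⁴
The largest gradient is in the 150–161 m interval — the pycnocline.

150–161 m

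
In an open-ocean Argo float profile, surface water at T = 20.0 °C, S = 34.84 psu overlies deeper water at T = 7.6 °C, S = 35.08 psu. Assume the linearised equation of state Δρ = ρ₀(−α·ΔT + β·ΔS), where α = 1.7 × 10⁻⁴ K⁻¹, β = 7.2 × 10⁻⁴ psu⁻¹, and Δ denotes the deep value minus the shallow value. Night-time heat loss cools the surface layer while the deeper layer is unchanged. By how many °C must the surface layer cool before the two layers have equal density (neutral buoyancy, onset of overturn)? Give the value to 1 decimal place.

13.4 °C

Neutral buoyancy requires Δρ = 0, i.e. −α(T_deep − T_surf′) + β(S_deep − S_surf) = 0.
T_surf′ = T_deep − (β/α)·ΔS = 7.6 − (7.2 × 10⁻⁴/1.7 × 10⁻⁴)·(+0.24) = 6.584 °C.
Cooling required: 20.0 − (6.584) = 13.416 °C.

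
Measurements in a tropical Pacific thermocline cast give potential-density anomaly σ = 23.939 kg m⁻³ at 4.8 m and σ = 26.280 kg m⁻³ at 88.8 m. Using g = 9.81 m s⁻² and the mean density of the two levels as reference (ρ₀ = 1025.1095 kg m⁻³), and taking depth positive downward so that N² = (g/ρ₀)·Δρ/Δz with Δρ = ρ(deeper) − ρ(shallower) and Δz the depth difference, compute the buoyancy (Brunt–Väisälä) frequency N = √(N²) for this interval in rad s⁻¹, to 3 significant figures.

Δρ = 1026.280 − 1023.939 = 2.341 kg m⁻³ over Δz = 88.8 − 4.8 = 84 m.
N² = (9.81/1025.1095) × (2.341/84) = 2.6670 × 10⁻⁴ s⁻².
N = √(2.6670 × 10⁻⁴) = 0.016331 rad s⁻¹ ≈ 0.0163 rad s⁻¹.

0.0163 rad s⁻¹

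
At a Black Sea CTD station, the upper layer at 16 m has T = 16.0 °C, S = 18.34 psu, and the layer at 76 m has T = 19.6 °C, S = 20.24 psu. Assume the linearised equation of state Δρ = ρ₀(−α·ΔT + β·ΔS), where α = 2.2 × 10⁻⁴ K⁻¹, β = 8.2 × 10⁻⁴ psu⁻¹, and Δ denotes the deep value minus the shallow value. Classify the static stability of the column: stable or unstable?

ΔT = 19.6 − 16.0 = +3.6 K and ΔS = 20.24 − 18.34 = +1.90 psu (deep − shallow).
−αΔT = -7.92 × 10⁻⁴; βΔS = 1.558 × 10⁻³; sum Δρ/ρ₀ = 7.66 × 10⁻⁴.
Δρ/ρ₀ > 0, so Δρ > 0: deeper water is denser → statically stable.

stable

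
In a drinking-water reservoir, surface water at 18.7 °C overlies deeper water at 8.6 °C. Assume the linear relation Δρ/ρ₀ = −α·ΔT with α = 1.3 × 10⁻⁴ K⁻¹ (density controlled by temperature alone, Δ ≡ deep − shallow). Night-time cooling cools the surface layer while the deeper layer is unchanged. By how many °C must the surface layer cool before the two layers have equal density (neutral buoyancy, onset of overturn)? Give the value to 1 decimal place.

With temperature the only control, equal density requires T_surf′ = T_deep.
T_surf′ = 8.6 °C.
Cooling required: 18.7 − 8.6 = 10.1 °C.

10.1 °C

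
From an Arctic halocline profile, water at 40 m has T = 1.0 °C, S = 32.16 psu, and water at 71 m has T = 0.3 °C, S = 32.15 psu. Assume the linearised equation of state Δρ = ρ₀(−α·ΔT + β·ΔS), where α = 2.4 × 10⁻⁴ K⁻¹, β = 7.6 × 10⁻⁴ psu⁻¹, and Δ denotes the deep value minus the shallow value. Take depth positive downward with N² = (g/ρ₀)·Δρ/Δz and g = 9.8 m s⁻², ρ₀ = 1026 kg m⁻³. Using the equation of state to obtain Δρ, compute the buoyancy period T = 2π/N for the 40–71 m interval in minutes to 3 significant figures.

ΔT = -0.7 K, ΔS = -0.01 psu (deep − shallow).
Δρ/ρ₀ = −αΔT + βΔS = 1.68 × 10⁻⁴ − 7.60 × 10⁻⁶ = 1.604 × 10⁻⁴, so Δρ ≈ 0.1646 kg m⁻³.
N² = (g/ρ₀)·Δρ/Δz = g·(Δρ/ρ₀)/Δz = 9.8 × 1.604 × 10⁻⁴ / 31 = 5.0707 × 10⁻⁵ s⁻².
N = √(5.0707 × 10⁻⁵) = 7.1209 × 10⁻³ rad s⁻¹ → T = 2π/N = 882.36 s = 14.706 min ≈ 14.7 min.

14.7 min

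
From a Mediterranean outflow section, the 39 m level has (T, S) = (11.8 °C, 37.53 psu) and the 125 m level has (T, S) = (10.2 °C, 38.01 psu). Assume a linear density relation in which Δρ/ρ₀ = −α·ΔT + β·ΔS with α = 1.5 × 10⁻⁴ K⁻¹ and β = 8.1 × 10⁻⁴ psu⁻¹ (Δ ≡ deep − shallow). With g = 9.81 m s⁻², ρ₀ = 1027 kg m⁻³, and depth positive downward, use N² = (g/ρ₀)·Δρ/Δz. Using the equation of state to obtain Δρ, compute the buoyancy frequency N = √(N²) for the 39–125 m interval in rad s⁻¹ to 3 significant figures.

8.47 × 10⁻³ rad s⁻¹

ΔT = -1.6 K, ΔS = +0.48 psu (deep − shallow).
Δρ/ρ₀ = −αΔT + βΔS = 2.40 × 10⁻⁴ + 3.888 × 10⁻⁴ = 6.288 × 10⁻⁴, so Δρ ≈ 0.6458 kg m⁻³.
N² = (g/ρ₀)·Δρ/Δz = g·(Δρ/ρ₀)/Δz = 9.81 × 6.288 × 10⁻⁴ / 86 = 7.1727 × 10⁻⁵ s⁻².
N = √(7.1727 × 10⁻⁵) = 8.4692 × 10⁻³ rad s⁻¹ ≈ 8.47 × 10⁻³ rad s⁻¹.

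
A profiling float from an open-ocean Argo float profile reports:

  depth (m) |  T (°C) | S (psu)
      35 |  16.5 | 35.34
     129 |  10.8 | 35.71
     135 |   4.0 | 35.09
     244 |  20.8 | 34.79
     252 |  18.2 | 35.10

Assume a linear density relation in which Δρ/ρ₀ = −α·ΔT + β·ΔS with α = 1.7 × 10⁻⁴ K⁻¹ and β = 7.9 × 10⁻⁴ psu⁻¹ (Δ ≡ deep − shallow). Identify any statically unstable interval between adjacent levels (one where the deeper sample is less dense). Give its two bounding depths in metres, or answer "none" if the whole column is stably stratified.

135–244 m

Evaluate Δρ/ρ₀ = −αΔT + βΔS across each adjacent pair:
  35–129 m: −αΔT+βΔS = −(1.7 × 10⁻⁴)(-5.7)+(7.9 × 10⁻⁴)(+0.37) = 1.3 × 10⁻³ → stable
  129–135 m: −αΔT+βΔS = −(1.7 × 10⁻⁴)(-6.8)+(7.9 × 10⁻⁴)(-0.62) = 6.7 × 10⁻⁴ → stable
  135–244 m: −αΔT+βΔS = −(1.7 × 10⁻⁴)(+16.8)+(7.9 × 10⁻⁴)(-0.30) = -3.1 × 10⁻³ → UNSTABLE
  244–252 m: −αΔT+βΔS = −(1.7 × 10⁻⁴)(-2.6)+(7.9 × 10⁻⁴)(+0.31) = 6.9 × 10⁻⁴ → stable
The 135–244 m interval has Δρ < 0: lighter water underlies denser water.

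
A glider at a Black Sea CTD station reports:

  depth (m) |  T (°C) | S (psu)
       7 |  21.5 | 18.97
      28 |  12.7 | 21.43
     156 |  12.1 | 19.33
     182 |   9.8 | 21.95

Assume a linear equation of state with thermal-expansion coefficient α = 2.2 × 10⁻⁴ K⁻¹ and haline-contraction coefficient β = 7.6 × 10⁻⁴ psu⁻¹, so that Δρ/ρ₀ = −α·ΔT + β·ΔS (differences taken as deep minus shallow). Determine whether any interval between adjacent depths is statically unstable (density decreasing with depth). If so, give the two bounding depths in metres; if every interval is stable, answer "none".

Evaluate Δρ/ρ₀ = −αΔT + βΔS across each adjacent pair:
  7–28 m: −αΔT+βΔS = −(2.2 × 10⁻⁴)(-8.8)+(7.6 × 10⁻⁴)(+2.46) = 3.8 × 10⁻³ → stable
  28–156 m: −αΔT+βΔS = −(2.2 × 10⁻⁴)(-0.6)+(7.6 × 10⁻⁴)(-2.10) = -1.5 × 10⁻³ → UNSTABLE
  156–182 m: −αΔT+βΔS = −(2.2 × 10⁻⁴)(-2.3)+(7.6 × 10⁻⁴)(+2.62) = 2.5 × 10⁻³ → stable
The 28–156 m interval has Δρ < 0: lighter water underlies denser water.

28–156 m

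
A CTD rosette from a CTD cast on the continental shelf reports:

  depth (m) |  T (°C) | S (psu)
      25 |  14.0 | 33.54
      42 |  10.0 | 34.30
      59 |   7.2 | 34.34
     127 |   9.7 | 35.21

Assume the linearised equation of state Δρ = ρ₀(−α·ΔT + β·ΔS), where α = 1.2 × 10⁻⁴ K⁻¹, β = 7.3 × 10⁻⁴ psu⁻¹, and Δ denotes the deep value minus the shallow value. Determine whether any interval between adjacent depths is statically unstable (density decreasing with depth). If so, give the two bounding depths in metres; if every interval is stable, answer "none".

none

Evaluate Δρ/ρ₀ = −αΔT + βΔS across each adjacent pair:
  25–42 m: −αΔT+βΔS = −(1.2 × 10⁻⁴)(-4.0)+(7.3 × 10⁻⁴)(+0.76) = 1.0 × 10⁻³ → stable
  42–59 m: −αΔT+βΔS = −(1.2 × 10⁻⁴)(-2.8)+(7.3 × 10⁻⁴)(+0.04) = 3.7 × 10⁻⁴ → stable
  59–127 m: −αΔT+βΔS = −(1.2 × 10⁻⁴)(+2.5)+(7.3 × 10⁻⁴)(+0.87) = 3.4 × 10⁻⁴ → stable
Every interval has Δρ > 0: the column is stably stratified throughout.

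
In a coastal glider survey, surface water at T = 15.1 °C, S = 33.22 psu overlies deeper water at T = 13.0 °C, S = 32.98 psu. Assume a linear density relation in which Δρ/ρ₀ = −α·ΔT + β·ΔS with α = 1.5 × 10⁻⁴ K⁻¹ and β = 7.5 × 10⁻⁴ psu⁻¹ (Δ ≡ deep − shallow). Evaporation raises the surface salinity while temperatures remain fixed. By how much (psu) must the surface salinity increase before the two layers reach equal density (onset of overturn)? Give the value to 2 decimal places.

0.18 psu

Neutral buoyancy requires −α(T_deep − T_surf) + β(S_deep − S_surf′) = 0.
S_surf′ = S_deep − (α/β)·ΔT = 32.98 − (1.5 × 10⁻⁴/7.5 × 10⁻⁴)·(-2.1) = 33.4000 psu.
Increase required: 33.4000 − 33.22 = 0.1800 psu.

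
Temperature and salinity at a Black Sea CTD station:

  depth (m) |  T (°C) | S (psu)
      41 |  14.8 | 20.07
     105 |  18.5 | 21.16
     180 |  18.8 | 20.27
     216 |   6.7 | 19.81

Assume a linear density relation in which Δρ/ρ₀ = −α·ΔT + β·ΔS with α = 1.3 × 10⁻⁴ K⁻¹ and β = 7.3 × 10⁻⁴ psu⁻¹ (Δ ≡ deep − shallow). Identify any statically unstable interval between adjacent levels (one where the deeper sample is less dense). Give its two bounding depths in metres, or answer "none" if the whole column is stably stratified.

105–180 m

Evaluate Δρ/ρ₀ = −αΔT + βΔS across each adjacent pair:
  41–105 m: −αΔT+βΔS = −(1.3 × 10⁻⁴)(+3.7)+(7.3 × 10⁻⁴)(+1.09) = 3.1 × 10⁻⁴ → stable
  105–180 m: −αΔT+βΔS = −(1.3 × 10⁻⁴)(+0.3)+(7.3 × 10⁻⁴)(-0.89) = -6.9 × 10⁻⁴ → UNSTABLE
  180–216 m: −αΔT+βΔS = −(1.3 × 10⁻⁴)(-12.1)+(7.3 × 10⁻⁴)(-0.46) = 1.2 × 10⁻³ → stable
The 105–180 m interval has Δρ < 0: lighter water underlies denser water.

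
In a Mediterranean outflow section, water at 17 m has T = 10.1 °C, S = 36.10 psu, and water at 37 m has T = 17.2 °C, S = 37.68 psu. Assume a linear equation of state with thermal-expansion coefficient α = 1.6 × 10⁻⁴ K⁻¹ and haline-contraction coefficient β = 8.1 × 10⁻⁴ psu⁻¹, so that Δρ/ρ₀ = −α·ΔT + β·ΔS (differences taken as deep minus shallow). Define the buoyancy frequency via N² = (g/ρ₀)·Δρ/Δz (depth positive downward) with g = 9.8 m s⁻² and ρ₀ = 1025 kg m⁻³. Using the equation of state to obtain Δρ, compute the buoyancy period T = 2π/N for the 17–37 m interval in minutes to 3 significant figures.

ΔT = +7.1 K, ΔS = +1.58 psu (deep − shallow).
Δρ/ρ₀ = −αΔT + βΔS = -1.136 × 10⁻³ + 1.2798 × 10⁻³ = 1.438 × 10⁻⁴, so Δρ ≈ 0.1474 kg m⁻³.
N² = (g/ρ₀)·Δρ/Δz = g·(Δρ/ρ₀)/Δz = 9.8 × 1.438 × 10⁻⁴ / 20 = 7.0462 × 10⁻⁵ s⁻².
N = √(7.0462 × 10⁻⁵) = 8.3942 × 10⁻³ rad s⁻¹ → T = 2π/N = 748.52 s = 12.475 min ≈ 12.5 min.

12.5 min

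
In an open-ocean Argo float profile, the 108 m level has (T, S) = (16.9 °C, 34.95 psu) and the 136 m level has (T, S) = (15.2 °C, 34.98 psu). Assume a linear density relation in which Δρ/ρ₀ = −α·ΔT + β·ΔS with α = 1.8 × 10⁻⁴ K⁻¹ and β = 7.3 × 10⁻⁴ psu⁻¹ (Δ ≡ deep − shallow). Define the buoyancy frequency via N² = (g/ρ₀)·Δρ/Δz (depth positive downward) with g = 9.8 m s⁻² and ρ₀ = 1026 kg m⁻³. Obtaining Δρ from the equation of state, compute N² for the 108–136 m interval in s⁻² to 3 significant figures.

1.15 × 10⁻⁴ s⁻²

ΔT = -1.7 K, ΔS = +0.03 psu (deep − shallow).
Δρ/ρ₀ = −αΔT + βΔS = 3.06 × 10⁻⁴ + 2.19 × 10⁻⁵ = 3.279 × 10⁻⁴, so Δρ ≈ 0.3364 kg m⁻³.
N² = (g/ρ₀)·Δρ/Δz = g·(Δρ/ρ₀)/Δz = 9.8 × 3.279 × 10⁻⁴ / 28 = 1.1477 × 10⁻⁴ s⁻² ≈ 1.15 × 10⁻⁴ s⁻².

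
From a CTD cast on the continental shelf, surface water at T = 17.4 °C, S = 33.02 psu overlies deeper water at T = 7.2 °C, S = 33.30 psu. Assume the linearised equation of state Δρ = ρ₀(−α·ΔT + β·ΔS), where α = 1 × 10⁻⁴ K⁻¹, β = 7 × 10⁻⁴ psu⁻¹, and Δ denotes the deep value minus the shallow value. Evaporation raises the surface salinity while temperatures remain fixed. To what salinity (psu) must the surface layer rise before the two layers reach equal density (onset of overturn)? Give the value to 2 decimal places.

34.76 psu

Neutral buoyancy requires −α(T_deep − T_surf) + β(S_deep − S_surf′) = 0.
S_surf′ = S_deep − (α/β)·ΔT = 33.30 − (1 × 10⁻⁴/7 × 10⁻⁴)·(-10.2) = 34.7571 psu.
Increase required: 34.7571 − 33.02 = 1.7371 psu.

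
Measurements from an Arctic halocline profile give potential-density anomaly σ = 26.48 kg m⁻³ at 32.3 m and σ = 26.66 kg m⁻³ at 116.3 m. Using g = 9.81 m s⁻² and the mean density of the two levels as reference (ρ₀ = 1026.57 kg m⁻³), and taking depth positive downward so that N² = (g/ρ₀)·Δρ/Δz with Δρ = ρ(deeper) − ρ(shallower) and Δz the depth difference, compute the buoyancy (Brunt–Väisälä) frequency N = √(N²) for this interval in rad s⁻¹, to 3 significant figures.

Δρ = 1026.66 − 1026.48 = 0.18 kg m⁻³ over Δz = 116.3 − 32.3 = 84 m.
N² = (9.81/1026.57) × (0.18/84) = 2.0477 × 10⁻⁵ s⁻².
N = √(2.0477 × 10⁻⁵) = 4.5252 × 10⁻³ rad s⁻¹ ≈ 4.53 × 10⁻³ rad s⁻¹.

4.53 × 10⁻³ rad s⁻¹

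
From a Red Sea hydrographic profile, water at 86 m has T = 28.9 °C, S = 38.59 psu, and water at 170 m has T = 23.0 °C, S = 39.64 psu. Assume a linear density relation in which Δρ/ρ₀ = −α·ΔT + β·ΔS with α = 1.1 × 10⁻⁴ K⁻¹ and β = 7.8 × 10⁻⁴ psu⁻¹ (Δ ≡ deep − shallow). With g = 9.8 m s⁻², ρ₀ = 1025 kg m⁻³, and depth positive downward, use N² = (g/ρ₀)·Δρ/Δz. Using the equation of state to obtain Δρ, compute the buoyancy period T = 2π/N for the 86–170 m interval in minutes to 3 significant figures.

8.00 min

ΔT = -5.9 K, ΔS = +1.05 psu (deep − shallow).
Δρ/ρ₀ = −αΔT + βΔS = 6.49 × 10⁻⁴ + 8.19 × 10⁻⁴ = 1.468 × 10⁻³, so Δρ ≈ 1.505 kg m⁻³.
N² = (g/ρ₀)·Δρ/Δz = g·(Δρ/ρ₀)/Δz = 9.8 × 1.468 × 10⁻³ / 84 = 1.7127 × 10⁻⁴ s⁻².
N = √(1.7127 × 10⁻⁴) = 0.013087 rad s⁻¹ → T = 2π/N = 480.11 s = 8.0018 min ≈ 8.00 min.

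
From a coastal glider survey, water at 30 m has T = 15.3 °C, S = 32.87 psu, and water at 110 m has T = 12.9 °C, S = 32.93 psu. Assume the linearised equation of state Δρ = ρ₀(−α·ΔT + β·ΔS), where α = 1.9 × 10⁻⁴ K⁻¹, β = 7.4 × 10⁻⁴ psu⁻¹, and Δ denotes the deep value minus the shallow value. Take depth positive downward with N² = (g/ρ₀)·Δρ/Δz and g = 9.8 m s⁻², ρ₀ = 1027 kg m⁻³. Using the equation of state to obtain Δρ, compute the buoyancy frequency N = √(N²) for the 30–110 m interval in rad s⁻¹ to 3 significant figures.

7.83 × 10⁻³ rad s⁻¹

ΔT = -2.4 K, ΔS = +0.06 psu (deep − shallow).
Δρ/ρ₀ = −αΔT + βΔS = 4.56 × 10⁻⁴ + 4.44 × 10⁻⁵ = 5.004 × 10⁻⁴, so Δρ ≈ 0.5139 kg m⁻³.
N² = (g/ρ₀)·Δρ/Δz = g·(Δρ/ρ₀)/Δz = 9.8 × 5.004 × 10⁻⁴ / 80 = 6.1299 × 10⁻⁵ s⁻².
N = √(6.1299 × 10⁻⁵) = 7.8294 × 10⁻³ rad s⁻¹ ≈ 7.83 × 10⁻³ rad s⁻¹.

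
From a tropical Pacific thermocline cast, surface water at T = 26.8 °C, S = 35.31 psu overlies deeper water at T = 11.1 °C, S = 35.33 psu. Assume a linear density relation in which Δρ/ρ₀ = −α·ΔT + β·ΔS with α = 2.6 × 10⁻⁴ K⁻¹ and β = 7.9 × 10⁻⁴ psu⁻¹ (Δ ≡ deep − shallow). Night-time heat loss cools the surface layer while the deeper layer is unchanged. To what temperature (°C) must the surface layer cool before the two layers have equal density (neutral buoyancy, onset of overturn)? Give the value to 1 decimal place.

Neutral buoyancy requires Δρ = 0, i.e. −α(T_deep − T_surf′) + β(S_deep − S_surf) = 0.
T_surf′ = T_deep − (β/α)·ΔS = 11.1 − (7.9 × 10⁻⁴/2.6 × 10⁻⁴)·(+0.02) = 11.039 °C.
Cooling required: 26.8 − (11.039) = 15.761 °C.

11.0 °C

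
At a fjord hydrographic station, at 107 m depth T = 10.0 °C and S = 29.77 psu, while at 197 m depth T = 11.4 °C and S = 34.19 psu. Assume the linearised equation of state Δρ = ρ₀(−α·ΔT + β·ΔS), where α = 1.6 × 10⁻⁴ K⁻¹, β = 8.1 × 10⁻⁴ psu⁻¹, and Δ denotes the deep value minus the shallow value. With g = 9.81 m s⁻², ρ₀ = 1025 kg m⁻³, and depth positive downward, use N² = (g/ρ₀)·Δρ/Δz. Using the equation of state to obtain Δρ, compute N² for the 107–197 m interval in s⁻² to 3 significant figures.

ΔT = +1.4 K, ΔS = +4.42 psu (deep − shallow).
Δρ/ρ₀ = −αΔT + βΔS = -2.24 × 10⁻⁴ + 3.5802 × 10⁻³ = 3.3562 × 10⁻³, so Δρ ≈ 3.440 kg m⁻³.
N² = (g/ρ₀)·Δρ/Δz = g·(Δρ/ρ₀)/Δz = 9.81 × 3.3562 × 10⁻³ / 90 = 3.6583 × 10⁻⁴ s⁻² ≈ 3.66 × 10⁻⁴ s⁻².

3.66 × 10⁻⁴ s⁻²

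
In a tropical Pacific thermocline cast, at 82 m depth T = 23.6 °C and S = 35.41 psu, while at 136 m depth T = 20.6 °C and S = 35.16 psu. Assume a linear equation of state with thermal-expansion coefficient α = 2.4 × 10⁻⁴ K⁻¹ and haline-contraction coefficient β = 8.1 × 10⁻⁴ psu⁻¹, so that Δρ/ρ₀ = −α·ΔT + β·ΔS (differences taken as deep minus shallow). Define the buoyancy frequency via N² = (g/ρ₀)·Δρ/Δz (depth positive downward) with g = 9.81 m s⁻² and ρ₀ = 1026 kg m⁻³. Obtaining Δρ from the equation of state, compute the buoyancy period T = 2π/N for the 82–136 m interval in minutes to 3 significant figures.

10.8 min

ΔT = -3.0 K, ΔS = -0.25 psu (deep − shallow).
Δρ/ρ₀ = −αΔT + βΔS = 7.20 × 10⁻⁴ − 2.025 × 10⁻⁴ = 5.175 × 10⁻⁴, so Δρ ≈ 0.5310 kg m⁻³.
N² = (g/ρ₀)·Δρ/Δz = g·(Δρ/ρ₀)/Δz = 9.81 × 5.175 × 10⁻⁴ / 54 = 9.4013 × 10⁻⁵ s⁻².
N = √(9.4013 × 10⁻⁵) = 9.6960 × 10⁻³ rad s⁻¹ → T = 2π/N = 648.02 s = 10.800 min ≈ 10.8 min.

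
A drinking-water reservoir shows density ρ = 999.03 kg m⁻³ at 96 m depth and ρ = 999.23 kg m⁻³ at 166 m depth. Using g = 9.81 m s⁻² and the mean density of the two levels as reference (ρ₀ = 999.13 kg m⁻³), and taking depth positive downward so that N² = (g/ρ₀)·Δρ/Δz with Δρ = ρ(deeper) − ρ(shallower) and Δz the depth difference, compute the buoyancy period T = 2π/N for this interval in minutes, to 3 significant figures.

19.8 min

Δρ = 999.23 − 999.03 = 0.20 kg m⁻³ over Δz = 166 − 96 = 70 m.
N² = (9.81/999.13) × (0.20/70) = 2.8053 × 10⁻⁵ s⁻².
N = √(2.8053 × 10⁻⁵) = 5.2965 × 10⁻³ rad s⁻¹, so T = 2π/N = 1.1863 × 10³ s = 19.772 min ≈ 19.8 min.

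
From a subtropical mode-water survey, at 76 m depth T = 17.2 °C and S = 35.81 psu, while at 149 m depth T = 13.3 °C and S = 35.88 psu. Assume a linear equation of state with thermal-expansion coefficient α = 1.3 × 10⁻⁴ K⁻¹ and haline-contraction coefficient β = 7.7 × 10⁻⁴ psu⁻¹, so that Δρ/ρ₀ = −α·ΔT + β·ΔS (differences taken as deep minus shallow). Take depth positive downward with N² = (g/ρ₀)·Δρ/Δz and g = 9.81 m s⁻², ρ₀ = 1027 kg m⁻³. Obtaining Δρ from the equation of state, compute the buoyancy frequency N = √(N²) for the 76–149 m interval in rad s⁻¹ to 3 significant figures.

ΔT = -3.9 K, ΔS = +0.07 psu (deep − shallow).
Δρ/ρ₀ = −αΔT + βΔS = 5.07 × 10⁻⁴ + 5.39 × 10⁻⁵ = 5.609 × 10⁻⁴, so Δρ ≈ 0.5760 kg m⁻³.
N² = (g/ρ₀)·Δρ/Δz = g·(Δρ/ρ₀)/Δz = 9.81 × 5.609 × 10⁻⁴ / 73 = 7.5376 × 10⁻⁵ s⁻².
N = √(7.5376 × 10⁻⁵) = 8.6819 × 10⁻³ rad s⁻¹ ≈ 8.68 × 10⁻³ rad s⁻¹.

8.68 × 10⁻³ rad s⁻¹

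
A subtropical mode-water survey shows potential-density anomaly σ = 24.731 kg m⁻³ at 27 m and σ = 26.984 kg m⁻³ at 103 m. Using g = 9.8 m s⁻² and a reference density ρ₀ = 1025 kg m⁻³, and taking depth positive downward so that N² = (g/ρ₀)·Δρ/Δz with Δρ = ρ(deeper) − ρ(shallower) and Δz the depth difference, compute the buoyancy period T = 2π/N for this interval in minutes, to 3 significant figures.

6.22 min

Δρ = 1026.984 − 1024.731 = 2.253 kg m⁻³ over Δz = 103 − 27 = 76 m.
N² = (9.8/1025) × (2.253/76) = 2.8343 × 10⁻⁴ s⁻².
N = √(2.8343 × 10⁻⁴) = 0.016835 rad s⁻¹, so T = 2π/N = 373.22 s = 6.2203 min ≈ 6.22 min.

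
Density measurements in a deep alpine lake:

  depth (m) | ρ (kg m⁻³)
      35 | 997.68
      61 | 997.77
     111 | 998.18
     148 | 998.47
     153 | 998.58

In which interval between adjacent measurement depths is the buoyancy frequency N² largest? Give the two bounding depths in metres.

148–153 m

Compute the density gradient over each adjacent pair:
  35–61 m: Δρ/Δz = 0.09/26 = 3.5 × 10⁻³ kg m⁻⁴
  61–111 m: Δρ/Δz = 0.41/50 = 8.2 × 10⁻³ kg m⁻⁴
  111–148 m: Δρ/Δz = 0.29/37 = 7.8 × 10⁻³ kg m⁻⁴
  148–153 m: Δρ/Δz = 0.11/5 = 0.022 kg m⁻⁴
The largest gradient is in the 148–153 m interval — the pycnocline.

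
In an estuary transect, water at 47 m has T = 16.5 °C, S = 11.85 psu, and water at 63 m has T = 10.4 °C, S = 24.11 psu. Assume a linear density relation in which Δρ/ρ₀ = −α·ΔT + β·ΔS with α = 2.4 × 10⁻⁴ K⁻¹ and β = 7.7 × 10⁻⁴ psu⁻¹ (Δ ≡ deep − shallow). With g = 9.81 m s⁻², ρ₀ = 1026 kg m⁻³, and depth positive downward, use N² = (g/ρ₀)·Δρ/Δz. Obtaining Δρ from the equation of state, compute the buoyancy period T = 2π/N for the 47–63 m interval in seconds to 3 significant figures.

ΔT = -6.1 K, ΔS = +12.26 psu (deep − shallow).
Δρ/ρ₀ = −αΔT + βΔS = 1.464 × 10⁻³ + 9.4402 × 10⁻³ = 0.0109042, so Δρ ≈ 11.19 kg m⁻³.
N² = (g/ρ₀)·Δρ/Δz = g·(Δρ/ρ₀)/Δz = 9.81 × 0.0109042 / 16 = 6.6856 × 10⁻³ s⁻².
N = √(6.6856 × 10⁻³) = 0.081766 rad s⁻¹ → T = 2π/N = 76.843 s ≈ 76.8 s.

76.8 s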